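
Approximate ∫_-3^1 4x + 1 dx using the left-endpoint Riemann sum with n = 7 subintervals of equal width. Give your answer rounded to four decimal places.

-16.5714

Δx = (1 − (-3))/7 = 4/7.
Left endpoints: -3, -17/7, -13/7, -9/7, -5/7, -1/7, 3/7.
f(-3) = -11, f(-17/7) = -61/7, f(-13/7) = -45/7, f(-9/7) = -29/7, f(-5/7) = -13/7, f(-1/7) = 3/7, f(3/7) = 19/7.
Sum = Δx · [f(-3) + f(-17/7) + f(-13/7) + ...].
Sum ≈ -16.5714.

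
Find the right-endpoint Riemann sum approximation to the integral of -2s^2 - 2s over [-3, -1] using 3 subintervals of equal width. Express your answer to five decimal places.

Δs = (-1 − (-3))/3 = 2/3.
Right endpoints: -7/3, -5/3, -1.
f(-7/3) = -56/9, f(-5/3) = -20/9, f(-1) = 0.
Sum = Δs · [f(-7/3) + f(-5/3) + f(-1)].
Sum ≈ -5.62963.

-5.62963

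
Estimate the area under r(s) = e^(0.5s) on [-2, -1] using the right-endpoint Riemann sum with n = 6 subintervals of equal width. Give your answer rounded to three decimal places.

Δs = (-1 − (-2))/6 = 1/6.
Right endpoints: -11/6, -5/3, -1.5, -4/3, -7/6, -1.
r(-11/6) ≈ 0.400, r(-5/3) ≈ 0.435, r(-1.5) ≈ 0.472, r(-4/3) ≈ 0.513, r(-7/6) ≈ 0.558, r(-1) ≈ 0.607.
Sum = Δs · [r(-11/6) + r(-5/3) + r(-1.5) + ...].
Sum ≈ 0.497.

0.497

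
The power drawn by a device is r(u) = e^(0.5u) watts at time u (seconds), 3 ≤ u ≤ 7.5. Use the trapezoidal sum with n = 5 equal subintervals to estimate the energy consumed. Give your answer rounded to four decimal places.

Δu = (7.5 − 3)/5 = 0.9.
r(3) ≈ 4.4817, r(3.9) ≈ 7.0287, r(4.8) ≈ 11.0232, r(5.7) ≈ 17.2878, r(6.6) ≈ 27.1126, r(7.5) ≈ 42.5211.
T_5 = (Δu/2)·[r(u_0) + 2r(u_1) + ... + 2r(u_{4}) + r(u_5)].
Sum ≈ 77.3583.

77.3583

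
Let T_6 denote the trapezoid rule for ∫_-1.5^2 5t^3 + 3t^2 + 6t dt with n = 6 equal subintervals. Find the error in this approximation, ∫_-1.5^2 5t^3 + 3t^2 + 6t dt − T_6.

-1.33984375

Exact integral: ∫_-1.5^2 f(t) dt = 30.296875.
T_6 = 31.63671875.
Error = 30.296875 − 31.63671875 = -1.33984375.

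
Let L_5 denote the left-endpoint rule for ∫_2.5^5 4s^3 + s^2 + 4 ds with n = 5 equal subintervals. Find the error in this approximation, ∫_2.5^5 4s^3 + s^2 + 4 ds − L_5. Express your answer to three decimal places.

109.271

Exact integral: ∫_2.5^5 f(s) ds ≈ 632.39583.
L_5 = 523.125.
Error ≈ 632.39583 − 523.125 ≈ 109.271.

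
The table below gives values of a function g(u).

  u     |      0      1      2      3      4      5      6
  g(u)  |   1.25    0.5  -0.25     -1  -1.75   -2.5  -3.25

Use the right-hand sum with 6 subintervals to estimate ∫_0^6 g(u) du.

Δu = 1.
Sum = 1·[0.5 + (-0.25) + (-1) + (-1.75) + (-2.5) + (-3.25)] = -8.25.

-8.25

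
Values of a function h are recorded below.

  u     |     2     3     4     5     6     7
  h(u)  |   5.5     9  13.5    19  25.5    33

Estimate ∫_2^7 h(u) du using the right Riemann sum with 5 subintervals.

Δu = 1.
Sum = 1·[9 + 13.5 + 19 + 25.5 + 33] = 100.

100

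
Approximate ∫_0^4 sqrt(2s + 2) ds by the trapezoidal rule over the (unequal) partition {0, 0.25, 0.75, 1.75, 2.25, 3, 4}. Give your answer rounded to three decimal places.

Subinterval widths: 0.25, 0.5, 1, 0.5, 0.75, 1.
f(0) ≈ 1.414, f(0.25) ≈ 1.581, f(0.75) ≈ 1.871, f(1.75) ≈ 2.345, f(2.25) ≈ 2.550, f(3) ≈ 2.828, f(4) ≈ 3.162.
On each subinterval the trapezoid contributes (Δs_i/2)·[f(s_{i-1}) + f(s_i)].
Sum ≈ 9.581.

9.581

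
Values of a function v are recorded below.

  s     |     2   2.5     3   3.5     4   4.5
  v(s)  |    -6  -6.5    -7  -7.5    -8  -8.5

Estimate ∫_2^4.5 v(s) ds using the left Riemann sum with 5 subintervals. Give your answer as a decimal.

Δs = 0.5.
Sum = 0.5·[(-6) + (-6.5) + (-7) + (-7.5) + (-8)] = -17.5.

-17.5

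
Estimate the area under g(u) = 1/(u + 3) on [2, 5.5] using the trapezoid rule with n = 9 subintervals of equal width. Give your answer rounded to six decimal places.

0.530958

Δu = (5.5 − 2)/9 = 7/18.
g(2) = 0.2, g(43/18) = 18/97, g(25/9) = 9/52, g(19/6) = 6/37, g(32/9) = 9/59, g(71/18) = 0.144, g(13/3) = 3/22, g(85/18) = 18/139, g(46/9) = 9/73, g(5.5) = 2/17.
T_9 = (Δu/2)·[g(u_0) + 2g(u_1) + ... + 2g(u_{8}) + g(u_9)].
Sum ≈ 0.530958.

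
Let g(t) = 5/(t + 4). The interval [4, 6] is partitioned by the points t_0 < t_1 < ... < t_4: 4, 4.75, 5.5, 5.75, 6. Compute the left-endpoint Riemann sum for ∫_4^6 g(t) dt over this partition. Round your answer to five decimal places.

1.15711

Subinterval widths: 0.75, 0.75, 0.25, 0.25.
Left endpoints: 4, 4.75, 5.5, 5.75.
g(4) = 0.625, g(4.75) = 4/7, g(5.5) = 10/19, g(5.75) = 20/39.
Sum = Σ Δt_i · g(t_i).
Sum ≈ 1.15711.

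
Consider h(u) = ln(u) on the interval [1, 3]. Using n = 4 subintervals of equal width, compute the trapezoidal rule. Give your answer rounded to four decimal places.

1.2821

Δu = (3 − 1)/4 = 0.5.
h(1) ≈ 0.0000, h(1.5) ≈ 0.4055, h(2) ≈ 0.6931, h(2.5) ≈ 0.9163, h(3) ≈ 1.0986.
T_4 = (Δu/2)·[h(u_0) + 2h(u_1) + 2h(u_2) + 2h(u_3) + h(u_4)].
Sum ≈ 1.2821.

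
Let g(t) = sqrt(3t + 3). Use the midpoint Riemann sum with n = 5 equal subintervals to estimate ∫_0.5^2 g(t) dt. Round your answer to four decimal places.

3.8795

Δt = (2 − 0.5)/5 = 0.3.
Midpoints: 0.65, 0.95, 1.25, 1.55, 1.85.
g(0.65) ≈ 2.2249, g(0.95) ≈ 2.4187, g(1.25) ≈ 2.5981, g(1.55) ≈ 2.7659, g(1.85) ≈ 2.9240.
Sum = Δt · [g(0.65) + g(0.95) + g(1.25) + g(1.55) + g(1.85)].
Sum ≈ 3.8795.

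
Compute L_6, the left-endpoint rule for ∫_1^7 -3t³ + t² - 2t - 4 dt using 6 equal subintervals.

Δt = (7 − 1)/6 = 1.
Left endpoints: 1, 2, 3, 4, 5, 6.
f(1) = -8, f(2) = -28, f(3) = -82, f(4) = -188, f(5) = -364, f(6) = -628.
Sum = Δt · [f(1) + f(2) + f(3) + ...].
Sum = -1298.

-1298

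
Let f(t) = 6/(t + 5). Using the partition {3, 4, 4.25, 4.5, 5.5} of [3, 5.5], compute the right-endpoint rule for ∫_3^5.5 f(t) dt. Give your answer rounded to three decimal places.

1.558

Subinterval widths: 1, 0.25, 0.25, 1.
Right endpoints: 4, 4.25, 4.5, 5.5.
f(4) = 2/3, f(4.25) = 24/37, f(4.5) = 12/19, f(5.5) = 4/7.
Sum = Σ Δt_i · f(t_i).
Sum ≈ 1.558.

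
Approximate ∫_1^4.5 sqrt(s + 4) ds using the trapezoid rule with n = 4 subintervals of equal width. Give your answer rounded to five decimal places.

Δs = (4.5 − 1)/4 = 0.875.
f(1) ≈ 2.23607, f(1.875) ≈ 2.42384, f(2.75) ≈ 2.59808, f(3.625) ≈ 2.76134, f(4.5) ≈ 2.91548.
T_4 = (Δs/2)·[f(s_0) + 2f(s_1) + 2f(s_2) + 2f(s_3) + f(s_4)].
Sum ≈ 9.06415.

9.06415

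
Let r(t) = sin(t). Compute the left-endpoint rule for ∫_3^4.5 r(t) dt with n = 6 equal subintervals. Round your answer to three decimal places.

Δt = (4.5 − 3)/6 = 0.25.
Left endpoints: 3, 3.25, 3.5, 3.75, 4, 4.25.
r(3) ≈ 0.141, r(3.25) ≈ -0.108, r(3.5) ≈ -0.351, r(3.75) ≈ -0.572, r(4) ≈ -0.757, r(4.25) ≈ -0.895.
Sum = Δt · [r(3) + r(3.25) + r(3.5) + ...].
Sum ≈ -0.635.

-0.635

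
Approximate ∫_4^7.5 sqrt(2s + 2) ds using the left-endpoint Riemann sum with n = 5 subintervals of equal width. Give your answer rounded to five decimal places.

12.48404

Δs = (7.5 − 4)/5 = 0.7.
Left endpoints: 4, 4.7, 5.4, 6.1, 6.8.
f(4) ≈ 3.16228, f(4.7) ≈ 3.37639, f(5.4) ≈ 3.57771, f(6.1) ≈ 3.76829, f(6.8) ≈ 3.94968.
Sum = Δs · [f(4) + f(4.7) + f(5.4) + f(6.1) + f(6.8)].
Sum ≈ 12.48404.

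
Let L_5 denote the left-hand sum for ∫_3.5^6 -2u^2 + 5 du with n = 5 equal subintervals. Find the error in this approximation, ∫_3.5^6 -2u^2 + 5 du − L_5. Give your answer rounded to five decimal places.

Exact integral: ∫_3.5^6 f(u) du ≈ -102.9166667.
L_5 = -91.25.
Error ≈ -102.9166667 − (-91.25) ≈ -11.66667.

-11.66667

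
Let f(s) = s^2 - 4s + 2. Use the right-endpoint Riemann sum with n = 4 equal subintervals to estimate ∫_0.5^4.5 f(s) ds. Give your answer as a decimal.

Δs = (4.5 − 0.5)/4 = 1.
Right endpoints: 1.5, 2.5, 3.5, 4.5.
f(1.5) = -1.75, f(2.5) = -1.75, f(3.5) = 0.25, f(4.5) = 4.25.
Sum = Δs · [f(1.5) + f(2.5) + f(3.5) + f(4.5)].
Sum = 1.

1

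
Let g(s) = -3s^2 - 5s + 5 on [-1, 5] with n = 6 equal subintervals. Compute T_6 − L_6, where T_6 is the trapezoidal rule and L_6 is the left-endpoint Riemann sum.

-51

T_6 = -159.
L_6 = -108.
T_6 − L_6 = -51.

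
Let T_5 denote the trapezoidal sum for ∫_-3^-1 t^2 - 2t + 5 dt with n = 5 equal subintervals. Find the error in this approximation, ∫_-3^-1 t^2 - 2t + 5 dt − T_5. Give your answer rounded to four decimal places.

-0.0533

Exact integral: ∫_-3^-1 f(t) dt ≈ 26.666667.
T_5 = 26.72.
Error ≈ 26.666667 − 26.72 ≈ -0.0533.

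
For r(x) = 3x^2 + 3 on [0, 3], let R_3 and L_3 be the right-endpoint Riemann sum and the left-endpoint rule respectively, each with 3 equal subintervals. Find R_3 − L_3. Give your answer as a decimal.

R_3 = 51.
L_3 = 24.
R_3 − L_3 = 27.

27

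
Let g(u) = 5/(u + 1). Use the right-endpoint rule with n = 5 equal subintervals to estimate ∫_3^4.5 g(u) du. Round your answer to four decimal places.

1.5422

Δu = (4.5 − 3)/5 = 0.3.
Right endpoints: 3.3, 3.6, 3.9, 4.2, 4.5.
g(3.3) = 50/43, g(3.6) = 25/23, g(3.9) = 50/49, g(4.2) = 25/26, g(4.5) = 10/11.
Sum = Δu · [g(3.3) + g(3.6) + g(3.9) + g(4.2) + g(4.5)].
Sum ≈ 1.5422.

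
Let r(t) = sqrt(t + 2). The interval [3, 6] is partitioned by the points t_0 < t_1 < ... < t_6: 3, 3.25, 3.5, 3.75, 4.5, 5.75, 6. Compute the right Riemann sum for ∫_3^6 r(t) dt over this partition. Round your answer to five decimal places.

7.85769

Subinterval widths: 0.25, 0.25, 0.25, 0.75, 1.25, 0.25.
Right endpoints: 3.25, 3.5, 3.75, 4.5, 5.75, 6.
r(3.25) ≈ 2.29129, r(3.5) ≈ 2.34521, r(3.75) ≈ 2.39792, r(4.5) ≈ 2.54951, r(5.75) ≈ 2.78388, r(6) ≈ 2.82843.
Sum = Σ Δt_i · r(t_i).
Sum ≈ 7.85769.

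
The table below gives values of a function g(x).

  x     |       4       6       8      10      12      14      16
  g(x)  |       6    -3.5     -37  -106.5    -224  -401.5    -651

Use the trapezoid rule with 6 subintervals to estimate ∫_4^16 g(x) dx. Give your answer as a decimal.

-2190

Δx = 2.
T_6 = (2/2)·[6 + 2·(-3.5) + 2·(-37) + 2·(-106.5) + 2·(-224) + 2·(-401.5) + (-651)] = -2190.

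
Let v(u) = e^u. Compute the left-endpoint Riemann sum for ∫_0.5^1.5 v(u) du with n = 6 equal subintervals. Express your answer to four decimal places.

Δu = (1.5 − 0.5)/6 = 1/6.
Left endpoints: 0.5, 2/3, 5/6, 1, 7/6, 4/3.
v(0.5) ≈ 1.6487, v(2/3) ≈ 1.9477, v(5/6) ≈ 2.3010, v(1) ≈ 2.7183, v(7/6) ≈ 3.2113, v(4/3) ≈ 3.7937.
Sum = Δu · [v(0.5) + v(2/3) + v(5/6) + ...].
Sum ≈ 2.6034.

2.6034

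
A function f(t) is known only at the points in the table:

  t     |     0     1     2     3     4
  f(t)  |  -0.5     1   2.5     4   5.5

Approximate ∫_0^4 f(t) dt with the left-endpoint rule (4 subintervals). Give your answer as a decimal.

Δt = 1.
Sum = 1·[(-0.5) + 1 + 2.5 + 4] = 7.

7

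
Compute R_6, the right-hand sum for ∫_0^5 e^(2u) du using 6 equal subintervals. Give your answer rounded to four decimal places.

22628.5326

Δu = (5 − 0)/6 = 5/6.
Right endpoints: 5/6, 5/3, 2.5, 10/3, 25/6, 5.
f(5/6) ≈ 5.2945, f(5/3) ≈ 28.0316, f(2.5) ≈ 148.4132, f(10/3) ≈ 785.7720, f(25/6) ≈ 4160.2620, f(5) ≈ 22026.4658.
Sum = Δu · [f(5/6) + f(5/3) + f(2.5) + ...].
Sum ≈ 22628.5326.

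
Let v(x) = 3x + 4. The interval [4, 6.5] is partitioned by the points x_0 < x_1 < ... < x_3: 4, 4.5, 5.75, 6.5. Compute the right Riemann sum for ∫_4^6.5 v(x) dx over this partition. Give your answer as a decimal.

Subinterval widths: 0.5, 1.25, 0.75.
Right endpoints: 4.5, 5.75, 6.5.
v(4.5) = 17.5, v(5.75) = 21.25, v(6.5) = 23.5.
Sum = Σ Δx_i · v(x_i).
Sum = 52.9375.

52.9375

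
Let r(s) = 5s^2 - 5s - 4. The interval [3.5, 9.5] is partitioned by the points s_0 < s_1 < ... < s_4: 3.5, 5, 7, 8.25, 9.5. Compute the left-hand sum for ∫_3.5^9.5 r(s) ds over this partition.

877.953125

Subinterval widths: 1.5, 2, 1.25, 1.25.
Left endpoints: 3.5, 5, 7, 8.25.
r(3.5) = 39.75, r(5) = 96, r(7) = 206, r(8.25) = 295.0625.
Sum = Σ Δs_i · r(s_i).
Sum = 877.953125.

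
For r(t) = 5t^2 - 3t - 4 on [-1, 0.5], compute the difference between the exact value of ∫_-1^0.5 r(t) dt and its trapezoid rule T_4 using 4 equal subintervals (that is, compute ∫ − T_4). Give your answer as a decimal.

-0.17578125

Exact integral: ∫_-1^0.5 r(t) dt = -3.
T_4 = -2.82421875.
Error = -3 − (-2.82421875) = -0.17578125.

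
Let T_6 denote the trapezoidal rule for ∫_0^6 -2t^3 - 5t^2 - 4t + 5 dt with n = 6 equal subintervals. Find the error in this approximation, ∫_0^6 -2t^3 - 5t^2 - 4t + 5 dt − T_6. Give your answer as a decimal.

Exact integral: ∫_0^6 f(t) dt = -1050.
T_6 = -1073.
Error = -1050 − (-1073) = 23.

23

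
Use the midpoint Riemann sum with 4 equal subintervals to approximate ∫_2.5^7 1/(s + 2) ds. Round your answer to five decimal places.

0.69122

Δs = (7 − 2.5)/4 = 1.125.
Midpoints: 3.0625, 4.1875, 5.3125, 6.4375.
f(3.0625) = 16/81, f(4.1875) = 16/99, f(5.3125) = 16/117, f(6.4375) = 16/135.
Sum = Δs · [f(3.0625) + f(4.1875) + f(5.3125) + f(6.4375)].
Sum ≈ 0.69122.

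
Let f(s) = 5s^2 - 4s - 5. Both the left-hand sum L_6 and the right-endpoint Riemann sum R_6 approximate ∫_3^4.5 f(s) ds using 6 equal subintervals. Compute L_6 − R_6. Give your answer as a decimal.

L_6 = 70.671875.
R_6 = 83.234375.
L_6 − R_6 = -12.5625.

-12.5625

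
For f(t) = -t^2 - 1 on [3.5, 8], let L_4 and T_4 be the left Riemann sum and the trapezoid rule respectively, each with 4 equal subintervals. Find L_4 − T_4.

L_4 = -132.71484375.
T_4 = -161.82421875.
L_4 − T_4 = 29.109375.

29.109375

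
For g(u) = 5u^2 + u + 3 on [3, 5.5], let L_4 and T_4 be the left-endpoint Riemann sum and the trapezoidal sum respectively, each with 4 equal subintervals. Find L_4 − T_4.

L_4 = 217.24609375.
T_4 = 251.23046875.
L_4 − T_4 = -33.984375.

-33.984375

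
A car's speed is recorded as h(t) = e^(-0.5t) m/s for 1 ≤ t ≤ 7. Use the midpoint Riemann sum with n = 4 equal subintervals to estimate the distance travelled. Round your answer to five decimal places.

1.12609

Δt = (7 − 1)/4 = 1.5.
Midpoints: 1.75, 3.25, 4.75, 6.25.
h(1.75) ≈ 0.41686, h(3.25) ≈ 0.19691, h(4.75) ≈ 0.09301, h(6.25) ≈ 0.04394.
Sum = Δt · [h(1.75) + h(3.25) + h(4.75) + h(6.25)].
Sum ≈ 1.12609.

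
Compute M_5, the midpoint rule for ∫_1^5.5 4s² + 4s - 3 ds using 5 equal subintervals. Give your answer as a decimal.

Δs = (5.5 − 1)/5 = 0.9.
Midpoints: 1.45, 2.35, 3.25, 4.15, 5.05.
f(1.45) = 11.21, f(2.35) = 28.49, f(3.25) = 52.25, f(4.15) = 82.49, f(5.05) = 119.21.
Sum = Δs · [f(1.45) + f(2.35) + f(3.25) + f(4.15) + f(5.05)].
Sum = 264.285.

264.285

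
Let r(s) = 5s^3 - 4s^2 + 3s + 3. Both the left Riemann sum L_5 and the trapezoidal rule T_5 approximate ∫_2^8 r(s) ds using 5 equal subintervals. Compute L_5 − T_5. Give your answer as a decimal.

-1378.8

L_5 = 3259.44.
T_5 = 4638.24.
L_5 − T_5 = -1378.8.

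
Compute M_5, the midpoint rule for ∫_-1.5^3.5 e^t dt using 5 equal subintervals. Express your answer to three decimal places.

31.561

Δt = (3.5 − (-1.5))/5 = 1.
Midpoints: -1, 0, 1, 2, 3.
f(-1) ≈ 0.368, f(0) ≈ 1.000, f(1) ≈ 2.718, f(2) ≈ 7.389, f(3) ≈ 20.086.
Sum = Δt · [f(-1) + f(0) + f(1) + f(2) + f(3)].
Sum ≈ 31.561.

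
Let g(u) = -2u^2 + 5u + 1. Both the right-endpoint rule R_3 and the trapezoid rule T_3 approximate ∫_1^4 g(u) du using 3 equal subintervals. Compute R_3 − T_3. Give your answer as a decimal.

-7.5

R_3 = -10.
T_3 = -2.5.
R_3 − T_3 = -7.5.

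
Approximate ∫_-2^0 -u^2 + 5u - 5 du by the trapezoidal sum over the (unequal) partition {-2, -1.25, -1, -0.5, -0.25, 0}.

Subinterval widths: 0.75, 0.25, 0.5, 0.25, 0.25.
f(-2) = -19, f(-1.25) = -12.8125, f(-1) = -11, f(-0.5) = -7.75, f(-0.25) = -6.3125, f(0) = -5.
On each subinterval the trapezoid contributes (Δu_i/2)·[f(u_{i-1}) + f(u_i)].
Sum = -22.765625.

-22.765625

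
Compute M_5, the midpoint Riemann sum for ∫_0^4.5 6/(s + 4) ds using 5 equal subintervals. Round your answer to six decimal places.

4.512881

Δs = (4.5 − 0)/5 = 0.9.
Midpoints: 0.45, 1.35, 2.25, 3.15, 4.05.
f(0.45) = 120/89, f(1.35) = 120/107, f(2.25) = 0.96, f(3.15) = 120/143, f(4.05) = 120/161.
Sum = Δs · [f(0.45) + f(1.35) + f(2.25) + f(3.15) + f(4.05)].
Sum ≈ 4.512881.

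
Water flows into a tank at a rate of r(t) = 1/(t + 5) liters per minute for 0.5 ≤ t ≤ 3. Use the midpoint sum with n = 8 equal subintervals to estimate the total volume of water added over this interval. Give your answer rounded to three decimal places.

Δt = (3 − 0.5)/8 = 0.3125.
Midpoints: 0.65625, 0.96875, 1.28125, 1.59375, 1.90625, 2.21875, 2.53125, 2.84375.
r(0.65625) = 32/181, r(0.96875) = 32/191, r(1.28125) = 32/201, r(1.59375) = 32/211, r(1.90625) = 32/221, r(2.21875) = 32/231, r(2.53125) = 32/241, r(2.84375) = 32/251.
Sum = Δt · [r(0.65625) + r(0.96875) + r(1.28125) + ...].
Sum ≈ 0.375.

0.375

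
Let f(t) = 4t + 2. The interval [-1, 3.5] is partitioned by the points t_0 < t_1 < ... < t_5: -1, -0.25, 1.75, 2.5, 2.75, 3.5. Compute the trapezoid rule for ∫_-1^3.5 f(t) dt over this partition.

Subinterval widths: 0.75, 2, 0.75, 0.25, 0.75.
f(-1) = -2, f(-0.25) = 1, f(1.75) = 9, f(2.5) = 12, f(2.75) = 13, f(3.5) = 16.
On each subinterval the trapezoid contributes (Δt_i/2)·[f(t_{i-1}) + f(t_i)].
Sum = 31.5.

31.5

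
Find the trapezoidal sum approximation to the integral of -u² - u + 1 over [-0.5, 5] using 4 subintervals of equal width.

-50.31640625

Δu = (5 − (-0.5))/4 = 1.375.
f(-0.5) = 1.25, f(0.875) = -0.640625, f(2.25) = -6.3125, f(3.625) = -15.765625, f(5) = -29.
T_4 = (Δu/2)·[f(u_0) + 2f(u_1) + 2f(u_2) + 2f(u_3) + f(u_4)].
Sum = -50.31640625.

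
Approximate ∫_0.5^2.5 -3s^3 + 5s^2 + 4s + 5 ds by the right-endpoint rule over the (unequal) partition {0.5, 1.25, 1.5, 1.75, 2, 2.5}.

16.7421875

Subinterval widths: 0.75, 0.25, 0.25, 0.25, 0.5.
Right endpoints: 1.25, 1.5, 1.75, 2, 2.5.
f(1.25) = 11.953125, f(1.5) = 12.125, f(1.75) = 11.234375, f(2) = 9, f(2.5) = -0.625.
Sum = Σ Δs_i · f(s_i).
Sum = 16.7421875.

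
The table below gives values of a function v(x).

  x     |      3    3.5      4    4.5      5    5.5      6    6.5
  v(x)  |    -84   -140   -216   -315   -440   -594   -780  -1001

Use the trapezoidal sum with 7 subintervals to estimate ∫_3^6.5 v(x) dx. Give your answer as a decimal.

Δx = 0.5.
T_7 = (0.5/2)·[(-84) + 2·(-140) + 2·(-216) + 2·(-315) + 2·(-440) + 2·(-594) + 2·(-780) + (-1001)] = -1513.75.

-1513.75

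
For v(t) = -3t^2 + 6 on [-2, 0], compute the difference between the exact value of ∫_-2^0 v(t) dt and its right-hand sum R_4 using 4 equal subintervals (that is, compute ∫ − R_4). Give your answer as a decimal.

-2.75

Exact integral: ∫_-2^0 v(t) dt = 4.
R_4 = 6.75.
Error = 4 − 6.75 = -2.75.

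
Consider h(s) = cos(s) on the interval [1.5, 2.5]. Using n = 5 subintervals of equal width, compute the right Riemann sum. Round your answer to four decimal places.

-0.4849

Δs = (2.5 − 1.5)/5 = 0.2.
Right endpoints: 1.7, 1.9, 2.1, 2.3, 2.5.
h(1.7) ≈ -0.1288, h(1.9) ≈ -0.3233, h(2.1) ≈ -0.5048, h(2.3) ≈ -0.6663, h(2.5) ≈ -0.8011.
Sum = Δs · [h(1.7) + h(1.9) + h(2.1) + h(2.3) + h(2.5)].
Sum ≈ -0.4849.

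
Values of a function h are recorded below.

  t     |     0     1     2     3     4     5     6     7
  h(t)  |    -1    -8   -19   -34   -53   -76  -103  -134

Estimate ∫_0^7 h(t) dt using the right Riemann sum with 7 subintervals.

Δt = 1.
Sum = 1·[(-8) + (-19) + (-34) + (-53) + (-76) + (-103) + (-134)] = -427.

-427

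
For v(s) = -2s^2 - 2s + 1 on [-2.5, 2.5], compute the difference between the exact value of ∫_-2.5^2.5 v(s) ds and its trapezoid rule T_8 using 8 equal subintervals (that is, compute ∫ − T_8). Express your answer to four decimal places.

Exact integral: ∫_-2.5^2.5 v(s) ds ≈ -15.833333.
T_8 = -16.484375.
Error ≈ -15.833333 − (-16.484375) ≈ 0.6510.

0.6510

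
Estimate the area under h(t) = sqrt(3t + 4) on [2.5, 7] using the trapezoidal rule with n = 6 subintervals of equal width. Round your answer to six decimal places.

Δt = (7 − 2.5)/6 = 0.75.
h(2.5) ≈ 3.391165, h(3.25) ≈ 3.708099, h(4) ≈ 4.000000, h(4.75) ≈ 4.272002, h(5.5) ≈ 4.527693, h(6.25) ≈ 4.769696, h(7) ≈ 5.000000.
T_6 = (Δt/2)·[h(t_0) + 2h(t_1) + ... + 2h(t_{5}) + h(t_6)].
Sum ≈ 19.104804.

19.104804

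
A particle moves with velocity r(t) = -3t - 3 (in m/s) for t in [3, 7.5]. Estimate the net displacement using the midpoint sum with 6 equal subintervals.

Δt = (7.5 − 3)/6 = 0.75.
Midpoints: 3.375, 4.125, 4.875, 5.625, 6.375, 7.125.
r(3.375) = -13.125, r(4.125) = -15.375, r(4.875) = -17.625, r(5.625) = -19.875, r(6.375) = -22.125, r(7.125) = -24.375.
Sum = Δt · [r(3.375) + r(4.125) + r(4.875) + ...].
Sum = -84.375.

-84.375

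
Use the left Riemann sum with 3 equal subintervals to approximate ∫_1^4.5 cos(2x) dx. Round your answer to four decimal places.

Δx = (4.5 − 1)/3 = 7/6.
Left endpoints: 1, 13/6, 10/3.
f(1) ≈ -0.4161, f(13/6) ≈ -0.3700, f(10/3) ≈ 0.9274.
Sum = Δx · [f(1) + f(13/6) + f(10/3)].
Sum ≈ 0.1647.

0.1647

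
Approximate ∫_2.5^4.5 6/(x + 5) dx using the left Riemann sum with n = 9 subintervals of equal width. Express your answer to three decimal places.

1.437

Δx = (4.5 − 2.5)/9 = 2/9.
Left endpoints: 2.5, 49/18, 53/18, 19/6, 61/18, 65/18, 23/6, 73/18, 77/18.
f(2.5) = 0.8, f(49/18) = 108/139, f(53/18) = 108/143, f(19/6) = 36/49, f(61/18) = 108/151, f(65/18) = 108/155, f(23/6) = 36/53, f(73/18) = 108/163, f(77/18) = 108/167.
Sum = Δx · [f(2.5) + f(49/18) + f(53/18) + ...].
Sum ≈ 1.437.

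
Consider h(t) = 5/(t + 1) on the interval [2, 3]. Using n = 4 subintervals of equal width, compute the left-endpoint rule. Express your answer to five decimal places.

1.49176

Δt = (3 − 2)/4 = 0.25.
Left endpoints: 2, 2.25, 2.5, 2.75.
h(2) = 5/3, h(2.25) = 20/13, h(2.5) = 10/7, h(2.75) = 4/3.
Sum = Δt · [h(2) + h(2.25) + h(2.5) + h(2.75)].
Sum ≈ 1.49176.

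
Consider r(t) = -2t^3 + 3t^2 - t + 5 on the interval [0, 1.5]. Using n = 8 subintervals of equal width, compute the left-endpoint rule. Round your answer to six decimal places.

7.346191

Δt = (1.5 − 0)/8 = 0.1875.
Left endpoints: 0, 0.1875, 0.375, 0.5625, 0.75, 0.9375, 1.125, 1.3125.
r(0) = 5, r(0.1875) = 10045/2048, r(0.375) = 4.94140625, r(0.5625) = 10303/2048, r(0.75) = 5.09375, r(0.9375) = 10345/2048, r(1.125) = 4.82421875, r(1.3125) = 8875/2048.
Sum = Δt · [r(0) + r(0.1875) + r(0.375) + ...].
Sum ≈ 7.346191.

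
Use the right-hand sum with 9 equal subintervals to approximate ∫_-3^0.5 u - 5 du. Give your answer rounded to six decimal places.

Δu = (0.5 − (-3))/9 = 7/18.
Right endpoints: -47/18, -20/9, -11/6, -13/9, -19/18, -2/3, -5/18, 1/9, 0.5.
f(-47/18) = -137/18, f(-20/9) = -65/9, f(-11/6) = -41/6, f(-13/9) = -58/9, f(-19/18) = -109/18, f(-2/3) = -17/3, f(-5/18) = -95/18, f(1/9) = -44/9, f(0.5) = -4.5.
Sum = Δu · [f(-47/18) + f(-20/9) + f(-11/6) + ...].
Sum ≈ -21.194444.

-21.194444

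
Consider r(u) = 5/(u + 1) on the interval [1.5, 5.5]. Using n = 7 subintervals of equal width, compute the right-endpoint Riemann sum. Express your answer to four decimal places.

Δu = (5.5 − 1.5)/7 = 4/7.
Right endpoints: 29/14, 37/14, 45/14, 53/14, 61/14, 69/14, 5.5.
r(29/14) = 70/43, r(37/14) = 70/51, r(45/14) = 70/59, r(53/14) = 70/67, r(61/14) = 14/15, r(69/14) = 70/83, r(5.5) = 10/13.
Sum = Δu · [r(29/14) + r(37/14) + r(45/14) + ...].
Sum ≈ 4.4443.

4.4443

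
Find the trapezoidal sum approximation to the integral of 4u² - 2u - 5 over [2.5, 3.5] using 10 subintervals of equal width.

Δu = (3.5 − 2.5)/10 = 0.1.
f(2.5) = 15, f(2.6) = 16.84, f(2.7) = 18.76, f(2.8) = 20.76, f(2.9) = 22.84, f(3) = 25, f(3.1) = 27.24, f(3.2) = 29.56, f(3.3) = 31.96, f(3.4) = 34.44, f(3.5) = 37.
T_10 = (Δu/2)·[f(u_0) + 2f(u_1) + ... + 2f(u_{9}) + f(u_10)].
Sum = 25.34.

25.34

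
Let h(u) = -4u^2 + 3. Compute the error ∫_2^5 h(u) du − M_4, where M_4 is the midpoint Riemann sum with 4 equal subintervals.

Exact integral: ∫_2^5 h(u) du = -147.
M_4 = -146.4375.
Error = -147 − (-146.4375) = -0.5625.

-0.5625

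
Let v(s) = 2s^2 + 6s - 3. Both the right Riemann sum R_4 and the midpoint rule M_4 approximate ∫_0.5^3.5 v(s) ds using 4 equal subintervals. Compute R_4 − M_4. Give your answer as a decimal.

R_4 = 71.8125.
M_4 = 55.21875.
R_4 − M_4 = 16.59375.

16.59375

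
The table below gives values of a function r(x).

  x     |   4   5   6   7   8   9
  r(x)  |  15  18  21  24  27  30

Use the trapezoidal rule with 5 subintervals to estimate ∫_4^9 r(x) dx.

Δx = 1.
T_5 = (1/2)·[15 + 2·18 + 2·21 + 2·24 + 2·27 + 30] = 112.5.

112.5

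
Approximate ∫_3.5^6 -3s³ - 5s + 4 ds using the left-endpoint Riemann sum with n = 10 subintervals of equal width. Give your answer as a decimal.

-843.45703125

Δs = (6 − 3.5)/10 = 0.25.
Left endpoints: 3.5, 3.75, 4, 4.25, 4.5, 4.75, 5, 5.25, 5.5, 5.75.
f(3.5) = -142.125, f(3.75) = -172.953125, f(4) = -208, f(4.25) = -247.546875, f(4.5) = -291.875, f(4.75) = -341.265625, f(5) = -396, f(5.25) = -456.359375, f(5.5) = -522.625, f(5.75) = -595.078125.
Sum = Δs · [f(3.5) + f(3.75) + f(4) + ...].
Sum = -843.45703125.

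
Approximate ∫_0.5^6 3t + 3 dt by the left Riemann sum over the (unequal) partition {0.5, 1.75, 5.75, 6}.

Subinterval widths: 1.25, 4, 0.25.
Left endpoints: 0.5, 1.75, 5.75.
f(0.5) = 4.5, f(1.75) = 8.25, f(5.75) = 20.25.
Sum = Σ Δt_i · f(t_i).
Sum = 43.6875.

43.6875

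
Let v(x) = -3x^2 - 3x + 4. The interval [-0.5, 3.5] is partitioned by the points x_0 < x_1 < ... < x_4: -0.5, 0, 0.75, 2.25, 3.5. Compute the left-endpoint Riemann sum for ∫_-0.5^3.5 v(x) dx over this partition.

Subinterval widths: 0.5, 0.75, 1.5, 1.25.
Left endpoints: -0.5, 0, 0.75, 2.25.
v(-0.5) = 4.75, v(0) = 4, v(0.75) = 0.0625, v(2.25) = -17.9375.
Sum = Σ Δx_i · v(x_i).
Sum = -16.953125.

-16.953125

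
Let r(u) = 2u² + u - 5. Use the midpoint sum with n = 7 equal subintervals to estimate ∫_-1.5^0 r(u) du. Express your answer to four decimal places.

-6.3865

Δu = (0 − (-1.5))/7 = 3/14.
Midpoints: -39/28, -33/28, -27/28, -0.75, -15/28, -9/28, -3/28.
r(-39/28) = -985/392, r(-33/28) = -1333/392, r(-27/28) = -1609/392, r(-0.75) = -4.625, r(-15/28) = -1945/392, r(-9/28) = -2005/392, r(-3/28) = -1993/392.
Sum = Δu · [r(-39/28) + r(-33/28) + r(-27/28) + ...].
Sum ≈ -6.3865.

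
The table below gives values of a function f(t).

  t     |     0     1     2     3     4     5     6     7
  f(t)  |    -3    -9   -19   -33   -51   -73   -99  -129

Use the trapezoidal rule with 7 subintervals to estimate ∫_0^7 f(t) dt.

-350

Δt = 1.
T_7 = (1/2)·[(-3) + 2·(-9) + 2·(-19) + 2·(-33) + 2·(-51) + 2·(-73) + 2·(-99) + (-129)] = -350.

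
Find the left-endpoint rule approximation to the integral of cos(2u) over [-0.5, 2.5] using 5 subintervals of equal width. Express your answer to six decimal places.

0.025488

Δu = (2.5 − (-0.5))/5 = 0.6.
Left endpoints: -0.5, 0.1, 0.7, 1.3, 1.9.
f(-0.5) ≈ 0.540302, f(0.1) ≈ 0.980067, f(0.7) ≈ 0.169967, f(1.3) ≈ -0.856889, f(1.9) ≈ -0.790968.
Sum = Δu · [f(-0.5) + f(0.1) + f(0.7) + f(1.3) + f(1.9)].
Sum ≈ 0.025488.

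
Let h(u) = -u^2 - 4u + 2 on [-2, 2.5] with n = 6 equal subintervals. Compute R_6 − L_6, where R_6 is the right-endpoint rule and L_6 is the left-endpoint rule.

R_6 = -11.390625.
L_6 = 3.796875.
R_6 − L_6 = -15.1875.

-15.1875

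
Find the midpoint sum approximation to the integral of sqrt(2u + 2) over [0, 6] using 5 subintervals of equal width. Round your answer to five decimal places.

16.54359

Δu = (6 − 0)/5 = 1.2.
Midpoints: 0.6, 1.8, 3, 4.2, 5.4.
f(0.6) ≈ 1.78885, f(1.8) ≈ 2.36643, f(3) ≈ 2.82843, f(4.2) ≈ 3.22490, f(5.4) ≈ 3.57771.
Sum = Δu · [f(0.6) + f(1.8) + f(3) + f(4.2) + f(5.4)].
Sum ≈ 16.54359.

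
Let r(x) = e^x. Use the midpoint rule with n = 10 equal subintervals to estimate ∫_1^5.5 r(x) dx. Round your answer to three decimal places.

Δx = (5.5 − 1)/10 = 0.45.
Midpoints: 1.225, 1.675, 2.125, 2.575, 3.025, 3.475, 3.925, 4.375, 4.825, 5.275.
r(1.225) ≈ 3.404, r(1.675) ≈ 5.339, r(2.125) ≈ 8.373, r(2.575) ≈ 13.131, r(3.025) ≈ 20.594, r(3.475) ≈ 32.298, r(3.925) ≈ 50.653, r(4.375) ≈ 79.440, r(4.825) ≈ 124.586, r(5.275) ≈ 195.390.
Sum = Δx · [r(1.225) + r(1.675) + r(2.125) + ...].
Sum ≈ 239.944.

239.944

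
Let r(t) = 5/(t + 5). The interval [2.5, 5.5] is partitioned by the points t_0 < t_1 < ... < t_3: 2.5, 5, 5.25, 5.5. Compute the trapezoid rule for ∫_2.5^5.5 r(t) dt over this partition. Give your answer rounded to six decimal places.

Subinterval widths: 2.5, 0.25, 0.25.
r(2.5) = 2/3, r(5) = 0.5, r(5.25) = 20/41, r(5.5) = 10/21.
On each subinterval the trapezoid contributes (Δt_i/2)·[r(t_{i-1}) + r(t_i)].
Sum ≈ 1.702308.

1.702308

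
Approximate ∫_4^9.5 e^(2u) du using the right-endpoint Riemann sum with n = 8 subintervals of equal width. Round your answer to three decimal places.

Δu = (9.5 − 4)/8 = 0.6875.
Right endpoints: 4.6875, 5.375, 6.0625, 6.75, 7.4375, 8.125, 8.8125, 9.5.
f(4.6875) ≈ 11789.918, f(5.375) ≈ 46630.028, f(6.0625) ≈ 184425.340, f(6.75) ≈ 729416.370, f(7.4375) ≈ 2884897.706, f(8.125) ≈ 11409991.764, f(8.8125) ≈ 45127392.834, f(9.5) ≈ 178482300.963.
Sum = Δu · [f(4.6875) + f(5.375) + f(6.0625) + ...].
Sum ≈ 164227830.884.

164227830.884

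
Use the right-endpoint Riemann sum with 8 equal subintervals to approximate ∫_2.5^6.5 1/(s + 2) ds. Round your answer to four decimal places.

0.6106

Δs = (6.5 − 2.5)/8 = 0.5.
Right endpoints: 3, 3.5, 4, 4.5, 5, 5.5, 6, 6.5.
f(3) = 0.2, f(3.5) = 2/11, f(4) = 1/6, f(4.5) = 2/13, f(5) = 1/7, f(5.5) = 2/15, f(6) = 0.125, f(6.5) = 2/17.
Sum = Δs · [f(3) + f(3.5) + f(4) + ...].
Sum ≈ 0.6106.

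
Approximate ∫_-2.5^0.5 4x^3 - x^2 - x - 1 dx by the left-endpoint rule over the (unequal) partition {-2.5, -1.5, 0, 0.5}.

-90.625

Subinterval widths: 1, 1.5, 0.5.
Left endpoints: -2.5, -1.5, 0.
f(-2.5) = -67.25, f(-1.5) = -15.25, f(0) = -1.
Sum = Σ Δx_i · f(x_i).
Sum = -90.625.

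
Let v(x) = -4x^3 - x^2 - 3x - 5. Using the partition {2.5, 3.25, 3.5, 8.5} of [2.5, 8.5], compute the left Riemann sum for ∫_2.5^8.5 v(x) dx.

-1097.84375

Subinterval widths: 0.75, 0.25, 5.
Left endpoints: 2.5, 3.25, 3.5.
v(2.5) = -81.25, v(3.25) = -162.625, v(3.5) = -199.25.
Sum = Σ Δx_i · v(x_i).
Sum = -1097.84375.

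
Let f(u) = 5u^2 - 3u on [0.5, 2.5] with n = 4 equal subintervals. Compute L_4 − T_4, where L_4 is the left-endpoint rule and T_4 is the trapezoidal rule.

-6

L_4 = 11.25.
T_4 = 17.25.
L_4 − T_4 = -6.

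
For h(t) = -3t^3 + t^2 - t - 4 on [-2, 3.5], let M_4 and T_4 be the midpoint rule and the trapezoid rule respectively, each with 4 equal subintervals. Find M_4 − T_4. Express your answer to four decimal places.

14.9478

M_4 ≈ -104.730957.
T_4 ≈ -119.678711.
M_4 − T_4 ≈ 14.9478.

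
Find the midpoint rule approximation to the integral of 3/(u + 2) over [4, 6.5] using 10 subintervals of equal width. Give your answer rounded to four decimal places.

Δu = (6.5 − 4)/10 = 0.25.
Midpoints: 4.125, 4.375, 4.625, 4.875, 5.125, 5.375, 5.625, 5.875, 6.125, 6.375.
f(4.125) = 24/49, f(4.375) = 8/17, f(4.625) = 24/53, f(4.875) = 24/55, f(5.125) = 8/19, f(5.375) = 24/59, f(5.625) = 24/61, f(5.875) = 8/21, f(6.125) = 24/65, f(6.375) = 24/67.
Sum = Δu · [f(4.125) + f(4.375) + f(4.625) + ...].
Sum ≈ 1.0448.

1.0448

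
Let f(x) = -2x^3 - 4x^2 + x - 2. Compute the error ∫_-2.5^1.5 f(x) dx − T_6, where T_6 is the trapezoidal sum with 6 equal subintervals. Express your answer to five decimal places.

Exact integral: ∫_-2.5^1.5 f(x) dx ≈ -18.3333333.
T_6 ≈ -18.6296296.
Error ≈ -18.3333333 − (-18.6296296) ≈ 0.29630.

0.29630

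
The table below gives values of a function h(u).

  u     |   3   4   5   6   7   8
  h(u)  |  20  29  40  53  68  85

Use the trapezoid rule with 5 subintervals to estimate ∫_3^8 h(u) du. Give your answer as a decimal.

242.5

Δu = 1.
T_5 = (1/2)·[20 + 2·29 + 2·40 + 2·53 + 2·68 + 85] = 242.5.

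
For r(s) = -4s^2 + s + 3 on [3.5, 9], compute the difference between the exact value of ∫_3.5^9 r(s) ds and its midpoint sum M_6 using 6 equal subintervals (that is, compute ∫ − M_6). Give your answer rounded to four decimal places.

Exact integral: ∫_3.5^9 r(s) ds ≈ -863.958333.
M_6 ≈ -862.417824.
Error ≈ -863.958333 − (-862.417824) ≈ -1.5405.

-1.5405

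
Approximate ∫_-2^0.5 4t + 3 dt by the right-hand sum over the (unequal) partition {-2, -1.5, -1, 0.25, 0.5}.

Subinterval widths: 0.5, 0.5, 1.25, 0.25.
Right endpoints: -1.5, -1, 0.25, 0.5.
f(-1.5) = -3, f(-1) = -1, f(0.25) = 4, f(0.5) = 5.
Sum = Σ Δt_i · f(t_i).
Sum = 4.25.

4.25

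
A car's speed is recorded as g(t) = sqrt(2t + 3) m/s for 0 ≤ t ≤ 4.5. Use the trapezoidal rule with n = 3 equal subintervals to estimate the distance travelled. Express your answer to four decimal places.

Δt = (4.5 − 0)/3 = 1.5.
g(0) ≈ 1.7321, g(1.5) ≈ 2.4495, g(3) ≈ 3.0000, g(4.5) ≈ 3.4641.
T_3 = (Δt/2)·[g(t_0) + 2g(t_1) + 2g(t_2) + g(t_3)].
Sum ≈ 12.0713.

12.0713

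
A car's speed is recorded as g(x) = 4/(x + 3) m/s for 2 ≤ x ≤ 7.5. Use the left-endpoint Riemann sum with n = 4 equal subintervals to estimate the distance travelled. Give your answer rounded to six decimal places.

3.275162

Δx = (7.5 − 2)/4 = 1.375.
Left endpoints: 2, 3.375, 4.75, 6.125.
g(2) = 0.8, g(3.375) = 32/51, g(4.75) = 16/31, g(6.125) = 32/73.
Sum = Δx · [g(2) + g(3.375) + g(4.75) + g(6.125)].
Sum ≈ 3.275162.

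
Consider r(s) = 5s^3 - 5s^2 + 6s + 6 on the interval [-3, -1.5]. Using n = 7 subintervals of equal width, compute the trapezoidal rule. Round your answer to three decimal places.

-145.992

Δs = (-1.5 − (-3))/7 = 3/14.
r(-3) = -192, r(-39/14) = -432465/2744, r(-18/7) = -43734/343, r(-33/14) = -278259/2744, r(-15/7) = -27102/343, r(-27/14) = -164733/2744, r(-12/7) = -15150/343, r(-1.5) = -31.125.
T_7 = (Δs/2)·[r(s_0) + 2r(s_1) + ... + 2r(s_{6}) + r(s_7)].
Sum ≈ -145.992.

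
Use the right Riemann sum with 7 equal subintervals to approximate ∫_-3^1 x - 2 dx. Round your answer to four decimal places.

Δx = (1 − (-3))/7 = 4/7.
Right endpoints: -17/7, -13/7, -9/7, -5/7, -1/7, 3/7, 1.
f(-17/7) = -31/7, f(-13/7) = -27/7, f(-9/7) = -23/7, f(-5/7) = -19/7, f(-1/7) = -15/7, f(3/7) = -11/7, f(1) = -1.
Sum = Δx · [f(-17/7) + f(-13/7) + f(-9/7) + ...].
Sum ≈ -10.8571.

-10.8571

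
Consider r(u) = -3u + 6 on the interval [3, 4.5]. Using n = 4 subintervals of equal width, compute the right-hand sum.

-8.71875

Δu = (4.5 − 3)/4 = 0.375.
Right endpoints: 3.375, 3.75, 4.125, 4.5.
r(3.375) = -4.125, r(3.75) = -5.25, r(4.125) = -6.375, r(4.5) = -7.5.
Sum = Δu · [r(3.375) + r(3.75) + r(4.125) + r(4.5)].
Sum = -8.71875.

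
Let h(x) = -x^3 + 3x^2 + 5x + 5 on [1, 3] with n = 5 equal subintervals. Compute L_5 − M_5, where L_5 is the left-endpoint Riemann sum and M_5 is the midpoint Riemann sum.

L_5 = 34.24.
M_5 = 36.08.
L_5 − M_5 = -1.84.

-1.84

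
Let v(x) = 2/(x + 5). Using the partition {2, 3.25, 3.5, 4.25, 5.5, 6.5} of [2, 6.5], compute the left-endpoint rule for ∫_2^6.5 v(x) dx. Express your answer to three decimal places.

1.055

Subinterval widths: 1.25, 0.25, 0.75, 1.25, 1.
Left endpoints: 2, 3.25, 3.5, 4.25, 5.5.
v(2) = 2/7, v(3.25) = 8/33, v(3.5) = 4/17, v(4.25) = 8/37, v(5.5) = 4/21.
Sum = Σ Δx_i · v(x_i).
Sum ≈ 1.055.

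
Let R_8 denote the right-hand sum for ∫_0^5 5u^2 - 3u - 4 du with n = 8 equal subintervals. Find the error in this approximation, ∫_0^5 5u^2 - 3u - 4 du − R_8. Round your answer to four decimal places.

Exact integral: ∫_0^5 f(u) du ≈ 150.833333.
R_8 = 186.8359375.
Error ≈ 150.833333 − 186.8359375 ≈ -36.0026.

-36.0026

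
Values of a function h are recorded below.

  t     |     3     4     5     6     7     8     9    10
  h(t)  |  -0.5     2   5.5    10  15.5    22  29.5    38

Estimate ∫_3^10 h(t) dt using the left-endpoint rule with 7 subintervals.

Δt = 1.
Sum = 1·[(-0.5) + 2 + 5.5 + 10 + 15.5 + 22 + 29.5] = 84.

84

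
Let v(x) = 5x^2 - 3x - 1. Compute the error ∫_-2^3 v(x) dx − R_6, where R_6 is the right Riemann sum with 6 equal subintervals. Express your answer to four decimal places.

Exact integral: ∫_-2^3 v(x) dx ≈ 45.833333.
R_6 ≈ 52.893519.
Error ≈ 45.833333 − 52.893519 ≈ -7.0602.

-7.0602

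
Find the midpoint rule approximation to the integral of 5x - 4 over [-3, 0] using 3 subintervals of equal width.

-34.5

Δx = (0 − (-3))/3 = 1.
Midpoints: -2.5, -1.5, -0.5.
f(-2.5) = -16.5, f(-1.5) = -11.5, f(-0.5) = -6.5.
Sum = Δx · [f(-2.5) + f(-1.5) + f(-0.5)].
Sum = -34.5.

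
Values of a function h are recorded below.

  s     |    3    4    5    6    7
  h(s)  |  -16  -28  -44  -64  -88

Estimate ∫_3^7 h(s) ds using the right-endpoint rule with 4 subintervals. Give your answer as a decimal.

Δs = 1.
Sum = 1·[(-28) + (-44) + (-64) + (-88)] = -224.

-224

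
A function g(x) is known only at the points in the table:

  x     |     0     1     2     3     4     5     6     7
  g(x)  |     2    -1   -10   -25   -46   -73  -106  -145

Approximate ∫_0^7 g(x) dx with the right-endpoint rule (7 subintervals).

Δx = 1.
Sum = 1·[(-1) + (-10) + (-25) + (-46) + (-73) + (-106) + (-145)] = -406.

-406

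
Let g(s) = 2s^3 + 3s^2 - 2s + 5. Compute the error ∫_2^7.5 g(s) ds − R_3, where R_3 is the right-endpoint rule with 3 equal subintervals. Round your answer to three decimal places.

-989.427

Exact integral: ∫_2^7.5 g(s) ds = 1963.15625.
R_3 ≈ 2952.58333.
Error ≈ 1963.15625 − 2952.58333 ≈ -989.427.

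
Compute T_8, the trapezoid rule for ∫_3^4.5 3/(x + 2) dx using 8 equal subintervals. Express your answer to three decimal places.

Δx = (4.5 − 3)/8 = 0.1875.
f(3) = 0.6, f(3.1875) = 48/83, f(3.375) = 24/43, f(3.5625) = 48/89, f(3.75) = 12/23, f(3.9375) = 48/95, f(4.125) = 24/49, f(4.3125) = 48/101, f(4.5) = 6/13.
T_8 = (Δx/2)·[f(x_0) + 2f(x_1) + ... + 2f(x_{7}) + f(x_8)].
Sum ≈ 0.787.

0.787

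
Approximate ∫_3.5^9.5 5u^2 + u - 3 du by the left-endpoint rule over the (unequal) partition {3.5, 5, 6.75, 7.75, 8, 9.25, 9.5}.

Subinterval widths: 1.5, 1.75, 1, 0.25, 1.25, 0.25.
Left endpoints: 3.5, 5, 6.75, 7.75, 8, 9.25.
f(3.5) = 61.75, f(5) = 127, f(6.75) = 231.5625, f(7.75) = 305.0625, f(8) = 325, f(9.25) = 434.0625.
Sum = Σ Δu_i · f(u_i).
Sum = 1137.46875.

1137.46875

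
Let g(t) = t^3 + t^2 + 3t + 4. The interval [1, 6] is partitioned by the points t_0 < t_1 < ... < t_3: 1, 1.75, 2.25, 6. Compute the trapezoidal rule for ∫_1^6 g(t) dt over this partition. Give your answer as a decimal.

Subinterval widths: 0.75, 0.5, 3.75.
g(1) = 9, g(1.75) = 17.671875, g(2.25) = 27.203125, g(6) = 274.
On each subinterval the trapezoid contributes (Δt_i/2)·[g(t_{i-1}) + g(t_i)].
Sum = 585.9765625.

585.9765625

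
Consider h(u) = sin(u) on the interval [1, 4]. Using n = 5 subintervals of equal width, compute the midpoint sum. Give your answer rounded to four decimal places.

Δu = (4 − 1)/5 = 0.6.
Midpoints: 1.3, 1.9, 2.5, 3.1, 3.7.
h(1.3) ≈ 0.9636, h(1.9) ≈ 0.9463, h(2.5) ≈ 0.5985, h(3.1) ≈ 0.0416, h(3.7) ≈ -0.5298.
Sum = Δu · [h(1.3) + h(1.9) + h(2.5) + h(3.1) + h(3.7)].
Sum ≈ 1.2120.

1.2120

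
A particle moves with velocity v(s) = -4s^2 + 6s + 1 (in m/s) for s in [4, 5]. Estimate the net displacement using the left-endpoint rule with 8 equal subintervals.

Δs = (5 − 4)/8 = 0.125.
Left endpoints: 4, 4.125, 4.25, 4.375, 4.5, 4.625, 4.75, 4.875.
v(4) = -39, v(4.125) = -42.3125, v(4.25) = -45.75, v(4.375) = -49.3125, v(4.5) = -53, v(4.625) = -56.8125, v(4.75) = -60.75, v(4.875) = -64.8125.
Sum = Δs · [v(4) + v(4.125) + v(4.25) + ...].
Sum = -51.46875.

-51.46875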